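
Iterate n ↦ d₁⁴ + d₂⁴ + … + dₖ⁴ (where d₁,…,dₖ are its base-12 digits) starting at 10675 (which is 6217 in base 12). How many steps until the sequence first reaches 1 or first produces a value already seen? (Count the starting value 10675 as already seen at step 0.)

13

10675 = (6,2,1,7)_12 → 6⁴ + 2⁴ + 1⁴ + 7⁴ = 1296 + 16 + 1 + 2401 = 3714
3714 = (2,1,9,6)_12 → 2⁴ + 1⁴ + 9⁴ + 6⁴ = 16 + 1 + 6561 + 1296 = 7874
7874 = (4,6,8,2)_12 → 4⁴ + 6⁴ + 8⁴ + 2⁴ = 256 + 1296 + 4096 + 16 = 5664
5664 = (3,3,4,0)_12 → 3⁴ + 3⁴ + 4⁴ + 0⁴ = 81 + 81 + 256 + 0 = 418
418 = (2,10,10)_12 → 2⁴ + 10⁴ + 10⁴ = 16 + 10000 + 10000 = 20016
20016 = (11,7,0,0)_12 → 11⁴ + 7⁴ + 0⁴ + 0⁴ = 14641 + 2401 + 0 + 0 = 17042
17042 = (9,10,4,2)_12 → 9⁴ + 10⁴ + 4⁴ + 2⁴ = 6561 + 10000 + 256 + 16 = 16833
16833 = (9,8,10,9)_12 → 9⁴ + 8⁴ + 10⁴ + 9⁴ = 6561 + 4096 + 10000 + 6561 = 27218
27218 = (1,3,9,0,2)_12 → 1⁴ + 3⁴ + 9⁴ + 0⁴ + 2⁴ = 1 + 81 + 6561 + 0 + 16 = 6659
6659 = (3,10,2,11)_12 → 3⁴ + 10⁴ + 2⁴ + 11⁴ = 81 + 10000 + 16 + 14641 = 24738
24738 = (1,2,3,9,6)_12 → 1⁴ + 2⁴ + 3⁴ + 9⁴ + 6⁴ = 1 + 16 + 81 + 6561 + 1296 = 7955
7955 = (4,7,2,11)_12 → 4⁴ + 7⁴ + 2⁴ + 11⁴ = 256 + 2401 + 16 + 14641 = 17314
17314 = (10,0,2,10)_12 → 10⁴ + 0⁴ + 2⁴ + 10⁴ = 10000 + 0 + 16 + 10000 = 20016  — 20016 repeats.
That took 13 steps.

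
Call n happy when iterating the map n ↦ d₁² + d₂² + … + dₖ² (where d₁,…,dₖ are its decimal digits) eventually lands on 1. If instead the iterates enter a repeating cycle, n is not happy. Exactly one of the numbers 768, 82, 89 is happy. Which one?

82

768: 768 → 149 → 98 → 145 → 42 → 20 → 4 → 16 → 37 → 58 → 89 → 145  — repeats 145 (not happy)
82: 82 → 68 → 100 → 1  — reaches 1 (happy)
89: 89 → 145 → 42 → 20 → 4 → 16 → 37 → 58 → 89  — repeats 89 (not happy)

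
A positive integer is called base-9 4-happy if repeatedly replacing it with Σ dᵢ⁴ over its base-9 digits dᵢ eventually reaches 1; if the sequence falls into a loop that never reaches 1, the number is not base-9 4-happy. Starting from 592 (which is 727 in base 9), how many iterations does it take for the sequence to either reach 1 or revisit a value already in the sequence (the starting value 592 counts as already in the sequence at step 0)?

592 = (7,2,7)_9 → 7⁴ + 2⁴ + 7⁴ = 2401 + 16 + 2401 = 4818
4818 = (6,5,4,3)_9 → 6⁴ + 5⁴ + 4⁴ + 3⁴ = 1296 + 625 + 256 + 81 = 2258
2258 = (3,0,7,8)_9 → 3⁴ + 0⁴ + 7⁴ + 8⁴ = 81 + 0 + 2401 + 4096 = 6578
6578 = (1,0,0,1,8)_9 → 1⁴ + 0⁴ + 0⁴ + 1⁴ + 8⁴ = 1 + 0 + 0 + 1 + 4096 = 4098
4098 = (5,5,5,3)_9 → 5⁴ + 5⁴ + 5⁴ + 3⁴ = 625 + 625 + 625 + 81 = 1956
1956 = (2,6,1,3)_9 → 2⁴ + 6⁴ + 1⁴ + 3⁴ = 16 + 1296 + 1 + 81 = 1394
1394 = (1,8,1,8)_9 → 1⁴ + 8⁴ + 1⁴ + 8⁴ = 1 + 4096 + 1 + 4096 = 8194
8194 = (1,2,2,1,4)_9 → 1⁴ + 2⁴ + 2⁴ + 1⁴ + 4⁴ = 1 + 16 + 16 + 1 + 256 = 290
290 = (3,5,2)_9 → 3⁴ + 5⁴ + 2⁴ = 81 + 625 + 16 = 722
722 = (8,8,2)_9 → 8⁴ + 8⁴ + 2⁴ = 4096 + 4096 + 16 = 8208
8208 = (1,2,2,3,0)_9 → 1⁴ + 2⁴ + 2⁴ + 3⁴ + 0⁴ = 1 + 16 + 16 + 81 + 0 = 114
114 = (1,3,6)_9 → 1⁴ + 3⁴ + 6⁴ = 1 + 81 + 1296 = 1378
1378 = (1,8,0,1)_9 → 1⁴ + 8⁴ + 0⁴ + 1⁴ = 1 + 4096 + 0 + 1 = 4098  — 4098 repeats.
That took 13 steps.

13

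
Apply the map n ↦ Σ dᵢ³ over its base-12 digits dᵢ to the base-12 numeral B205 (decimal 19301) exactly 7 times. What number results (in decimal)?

19301 = (11,2,0,5)_12 → 1464
1464 = (10,2,0)_12 → 1008
1008 = (7,0,0)_12 → 343
343 = (2,4,7)_12 → 415
415 = (2,10,7)_12 → 1351
1351 = (9,4,7)_12 → 1136
1136 = (7,10,8)_12 → 1855

1855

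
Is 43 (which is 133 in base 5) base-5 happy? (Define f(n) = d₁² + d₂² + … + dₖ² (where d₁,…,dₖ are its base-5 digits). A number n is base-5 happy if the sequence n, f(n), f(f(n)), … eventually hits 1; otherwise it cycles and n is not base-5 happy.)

base-5 happy

43 = (1,3,3)_5 → 1² + 3² + 3² = 1 + 9 + 9 = 19
19 = (3,4)_5 → 3² + 4² = 9 + 16 = 25
25 = (1,0,0)_5 → 1² + 0² + 0² = 1 + 0 + 0 = 1  — reached 1.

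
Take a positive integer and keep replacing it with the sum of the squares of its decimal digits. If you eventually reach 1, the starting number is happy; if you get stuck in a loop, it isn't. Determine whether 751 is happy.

751 → 7² + 5² + 1² = 75
75 → 7² + 5² = 74
74 → 7² + 4² = 65
65 → 6² + 5² = 61
61 → 6² + 1² = 37
37 → 3² + 7² = 58
58 → 5² + 8² = 89
89 → 8² + 9² = 145
145 → 1² + 4² + 5² = 42
42 → 4² + 2² = 20
20 → 2² + 0² = 4
4 → 4² = 16
16 → 1² + 6² = 37  — 37 already seen; the sequence cycles without reaching 1.

not happy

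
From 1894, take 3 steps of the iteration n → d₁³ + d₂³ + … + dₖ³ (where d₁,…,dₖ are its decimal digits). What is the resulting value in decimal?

1894 → 1³ + 8³ + 9³ + 4³ = 1 + 512 + 729 + 64 = 1306
1306 → 1³ + 3³ + 0³ + 6³ = 1 + 27 + 0 + 216 = 244
244 → 2³ + 4³ + 4³ = 8 + 64 + 64 = 136

136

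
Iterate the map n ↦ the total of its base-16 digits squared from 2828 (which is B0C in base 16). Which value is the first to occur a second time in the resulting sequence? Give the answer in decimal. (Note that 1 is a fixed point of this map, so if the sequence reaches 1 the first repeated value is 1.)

169

2828 = (11,0,12)_16 → 11² + 0² + 12² = 121 + 0 + 144 = 265
265 = (1,0,9)_16 → 1² + 0² + 9² = 1 + 0 + 81 = 82
82 = (5,2)_16 → 5² + 2² = 25 + 4 = 29
29 = (1,13)_16 → 1² + 13² = 1 + 169 = 170
170 = (10,10)_16 → 10² + 10² = 100 + 100 = 200
200 = (12,8)_16 → 12² + 8² = 144 + 64 = 208
208 = (13,0)_16 → 13² + 0² = 169 + 0 = 169
169 = (10,9)_16 → 10² + 9² = 100 + 81 = 181
181 = (11,5)_16 → 11² + 5² = 121 + 25 = 146
146 = (9,2)_16 → 9² + 2² = 81 + 4 = 85
85 = (5,5)_16 → 5² + 5² = 25 + 25 = 50
50 = (3,2)_16 → 3² + 2² = 9 + 4 = 13
13 = (13)_16 → 13² = 169  — 169 already appeared earlier.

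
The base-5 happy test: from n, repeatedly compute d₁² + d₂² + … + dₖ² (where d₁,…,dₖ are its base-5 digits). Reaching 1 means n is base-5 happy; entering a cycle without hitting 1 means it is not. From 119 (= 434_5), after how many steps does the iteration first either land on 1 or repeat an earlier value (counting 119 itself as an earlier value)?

119 = (4,3,4)_5 → 4² + 3² + 4² = 16 + 9 + 16 = 41
41 = (1,3,1)_5 → 1² + 3² + 1² = 1 + 9 + 1 = 11
11 = (2,1)_5 → 2² + 1² = 4 + 1 = 5
5 = (1,0)_5 → 1² + 0² = 1 + 0 = 1  — reached 1.
That took 4 steps.

4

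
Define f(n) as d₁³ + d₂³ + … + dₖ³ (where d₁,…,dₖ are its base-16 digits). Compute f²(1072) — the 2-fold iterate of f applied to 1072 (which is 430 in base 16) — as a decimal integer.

1072 = (4,3,0)_16 → 4³ + 3³ + 0³ = 64 + 27 + 0 = 91
91 = (5,11)_16 → 5³ + 11³ = 125 + 1331 = 1456

1456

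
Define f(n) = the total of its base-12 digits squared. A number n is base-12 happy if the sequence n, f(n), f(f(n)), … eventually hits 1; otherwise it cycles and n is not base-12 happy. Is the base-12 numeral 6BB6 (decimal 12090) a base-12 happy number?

12090 = (6,11,11,6)_12 → 6² + 11² + 11² + 6² = 36 + 121 + 121 + 36 = 314
314 = (2,2,2)_12 → 2² + 2² + 2² = 4 + 4 + 4 = 12
12 = (1,0)_12 → 1² + 0² = 1 + 0 = 1  — reached 1.

base-12 happy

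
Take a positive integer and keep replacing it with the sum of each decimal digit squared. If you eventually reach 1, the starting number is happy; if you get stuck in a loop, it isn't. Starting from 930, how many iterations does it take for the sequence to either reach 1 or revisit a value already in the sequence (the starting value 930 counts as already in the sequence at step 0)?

930 → 9² + 3² + 0² = 81 + 9 + 0 = 90
90 → 9² + 0² = 81 + 0 = 81
81 → 8² + 1² = 64 + 1 = 65
65 → 6² + 5² = 36 + 25 = 61
61 → 6² + 1² = 36 + 1 = 37
37 → 3² + 7² = 9 + 49 = 58
58 → 5² + 8² = 25 + 64 = 89
89 → 8² + 9² = 64 + 81 = 145
145 → 1² + 4² + 5² = 1 + 16 + 25 = 42
42 → 4² + 2² = 16 + 4 = 20
20 → 2² + 0² = 4 + 0 = 4
4 → 4² = 16
16 → 1² + 6² = 1 + 36 = 37  — 37 repeats.
That took 13 steps.

13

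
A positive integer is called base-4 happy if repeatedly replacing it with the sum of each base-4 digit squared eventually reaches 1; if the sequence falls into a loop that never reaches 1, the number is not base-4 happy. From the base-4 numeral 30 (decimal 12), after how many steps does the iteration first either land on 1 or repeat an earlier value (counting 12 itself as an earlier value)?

5

12 = (3,0)_4 → 3² + 0² = 9
9 = (2,1)_4 → 2² + 1² = 5
5 = (1,1)_4 → 1² + 1² = 2
2 = (2)_4 → 2² = 4
4 = (1,0)_4 → 1² + 0² = 1  — reached 1.
That took 5 steps.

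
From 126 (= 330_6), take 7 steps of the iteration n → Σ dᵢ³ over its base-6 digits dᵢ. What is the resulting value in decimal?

126 = (3,3,0)_6 → 3³ + 3³ + 0³ = 27 + 27 + 0 = 54
54 = (1,3,0)_6 → 1³ + 3³ + 0³ = 1 + 27 + 0 = 28
28 = (4,4)_6 → 4³ + 4³ = 64 + 64 = 128
128 = (3,3,2)_6 → 3³ + 3³ + 2³ = 27 + 27 + 8 = 62
62 = (1,4,2)_6 → 1³ + 4³ + 2³ = 1 + 64 + 8 = 73
73 = (2,0,1)_6 → 2³ + 0³ + 1³ = 8 + 0 + 1 = 9
9 = (1,3)_6 → 1³ + 3³ = 1 + 27 = 28

28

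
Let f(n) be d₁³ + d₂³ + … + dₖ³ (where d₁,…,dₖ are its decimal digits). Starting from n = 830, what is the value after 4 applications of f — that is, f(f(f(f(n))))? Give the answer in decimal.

830 → 8³ + 3³ + 0³ = 539
539 → 5³ + 3³ + 9³ = 881
881 → 8³ + 8³ + 1³ = 1025
1025 → 1³ + 0³ + 2³ + 5³ = 134

134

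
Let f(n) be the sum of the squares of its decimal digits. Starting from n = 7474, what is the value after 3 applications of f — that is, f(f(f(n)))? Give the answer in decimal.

7474 → 7² + 4² + 7² + 4² = 130
130 → 1² + 3² + 0² = 10
10 → 1² + 0² = 1

1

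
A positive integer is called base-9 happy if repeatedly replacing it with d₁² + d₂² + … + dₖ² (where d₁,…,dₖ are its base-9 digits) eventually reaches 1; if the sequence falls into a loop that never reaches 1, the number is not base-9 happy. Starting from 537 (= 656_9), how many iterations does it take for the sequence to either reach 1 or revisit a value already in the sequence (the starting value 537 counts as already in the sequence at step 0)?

9

537 = (6,5,6)_9 → 6² + 5² + 6² = 97
97 = (1,1,7)_9 → 1² + 1² + 7² = 51
51 = (5,6)_9 → 5² + 6² = 61
61 = (6,7)_9 → 6² + 7² = 85
85 = (1,0,4)_9 → 1² + 0² + 4² = 17
17 = (1,8)_9 → 1² + 8² = 65
65 = (7,2)_9 → 7² + 2² = 53
53 = (5,8)_9 → 5² + 8² = 89
89 = (1,0,8)_9 → 1² + 0² + 8² = 65  — 65 repeats.
That took 9 steps.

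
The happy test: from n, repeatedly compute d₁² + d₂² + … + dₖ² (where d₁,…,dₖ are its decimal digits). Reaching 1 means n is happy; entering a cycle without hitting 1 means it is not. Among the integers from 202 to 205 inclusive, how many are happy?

202: 202 → 8 → 64 → 52 → 29 → 85 → 89 → 145 → 42 → 20 → 4 → 16 → 37 → 58 → 89  — not happy
203: 203 → 13 → 10 → 1  — happy
204: 204 → 20 → 4 → 16 → 37 → 58 → 89 → 145 → 42 → 20  — not happy
205: 205 → 29 → 85 → 89 → 145 → 42 → 20 → 4 → 16 → 37 → 58 → 89  — not happy
happy: 203

1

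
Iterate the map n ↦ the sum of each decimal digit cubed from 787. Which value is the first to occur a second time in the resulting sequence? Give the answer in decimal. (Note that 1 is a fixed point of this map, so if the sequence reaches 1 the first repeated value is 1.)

1

787 → 1198
1198 → 1243
1243 → 100
100 → 1  — reached the fixed point 1.
1 → 1, so 1 is the first repeated value.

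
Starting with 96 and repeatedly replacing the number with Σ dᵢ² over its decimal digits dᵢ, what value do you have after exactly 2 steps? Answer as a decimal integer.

96 → 9² + 6² = 81 + 36 = 117
117 → 1² + 1² + 7² = 1 + 1 + 49 = 51

51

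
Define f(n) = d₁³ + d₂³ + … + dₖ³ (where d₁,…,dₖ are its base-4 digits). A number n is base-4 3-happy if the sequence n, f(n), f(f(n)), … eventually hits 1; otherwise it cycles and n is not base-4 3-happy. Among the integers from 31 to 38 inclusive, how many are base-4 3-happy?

2

31: 31 → 55 → 55  — not base-4 3-happy
32: 32 → 8 → 8  — not base-4 3-happy
33: 33 → 9 → 9  — not base-4 3-happy
34: 34 → 16 → 1  — base-4 3-happy
35: 35 → 35  — not base-4 3-happy
36: 36 → 9 → 9  — not base-4 3-happy
37: 37 → 10 → 16 → 1  — base-4 3-happy
38: 38 → 17 → 2 → 8 → 8  — not base-4 3-happy
base-4 3-happy: 34, 37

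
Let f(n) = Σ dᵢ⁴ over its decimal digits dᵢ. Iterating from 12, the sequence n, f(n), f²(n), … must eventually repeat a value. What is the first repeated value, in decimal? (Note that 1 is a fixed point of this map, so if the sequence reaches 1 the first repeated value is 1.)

8208

12 → 17
17 → 2402
2402 → 288
288 → 8208
8208 → 8208  — 8208 already appeared earlier.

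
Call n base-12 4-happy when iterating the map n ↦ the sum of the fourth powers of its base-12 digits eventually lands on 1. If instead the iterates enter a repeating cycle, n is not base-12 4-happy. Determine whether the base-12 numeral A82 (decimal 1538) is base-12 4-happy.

1538 = (10,8,2)_12 → 10⁴ + 8⁴ + 2⁴ = 10000 + 4096 + 16 = 14112
14112 = (8,2,0,0)_12 → 8⁴ + 2⁴ + 0⁴ + 0⁴ = 4096 + 16 + 0 + 0 = 4112
4112 = (2,4,6,8)_12 → 2⁴ + 4⁴ + 6⁴ + 8⁴ = 16 + 256 + 1296 + 4096 = 5664
5664 = (3,3,4,0)_12 → 3⁴ + 3⁴ + 4⁴ + 0⁴ = 81 + 81 + 256 + 0 = 418
418 = (2,10,10)_12 → 2⁴ + 10⁴ + 10⁴ = 16 + 10000 + 10000 = 20016
20016 = (11,7,0,0)_12 → 11⁴ + 7⁴ + 0⁴ + 0⁴ = 14641 + 2401 + 0 + 0 = 17042
17042 = (9,10,4,2)_12 → 9⁴ + 10⁴ + 4⁴ + 2⁴ = 6561 + 10000 + 256 + 16 = 16833
16833 = (9,8,10,9)_12 → 9⁴ + 8⁴ + 10⁴ + 9⁴ = 6561 + 4096 + 10000 + 6561 = 27218
27218 = (1,3,9,0,2)_12 → 1⁴ + 3⁴ + 9⁴ + 0⁴ + 2⁴ = 1 + 81 + 6561 + 0 + 16 = 6659
6659 = (3,10,2,11)_12 → 3⁴ + 10⁴ + 2⁴ + 11⁴ = 81 + 10000 + 16 + 14641 = 24738
24738 = (1,2,3,9,6)_12 → 1⁴ + 2⁴ + 3⁴ + 9⁴ + 6⁴ = 1 + 16 + 81 + 6561 + 1296 = 7955
7955 = (4,7,2,11)_12 → 4⁴ + 7⁴ + 2⁴ + 11⁴ = 256 + 2401 + 16 + 14641 = 17314
17314 = (10,0,2,10)_12 → 10⁴ + 0⁴ + 2⁴ + 10⁴ = 10000 + 0 + 16 + 10000 = 20016  — 20016 already seen; the sequence cycles without reaching 1.

not base-12 4-happy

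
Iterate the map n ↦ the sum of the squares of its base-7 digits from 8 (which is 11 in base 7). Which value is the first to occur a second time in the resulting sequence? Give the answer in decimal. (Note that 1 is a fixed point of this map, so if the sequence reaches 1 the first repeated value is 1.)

8

8 = (1,1)_7 → 1² + 1² = 2
2 = (2)_7 → 2² = 4
4 = (4)_7 → 4² = 16
16 = (2,2)_7 → 2² + 2² = 8  — 8 already appeared earlier.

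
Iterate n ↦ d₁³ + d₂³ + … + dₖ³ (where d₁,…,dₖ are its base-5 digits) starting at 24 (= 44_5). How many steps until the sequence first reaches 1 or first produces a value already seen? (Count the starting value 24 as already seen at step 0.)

24 = (4,4)_5 → 4³ + 4³ = 128
128 = (1,0,0,3)_5 → 1³ + 0³ + 0³ + 3³ = 28
28 = (1,0,3)_5 → 1³ + 0³ + 3³ = 28  — 28 repeats.
That took 3 steps.

3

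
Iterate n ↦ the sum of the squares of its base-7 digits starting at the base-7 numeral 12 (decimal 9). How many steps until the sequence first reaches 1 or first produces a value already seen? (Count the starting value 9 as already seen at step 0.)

3

9 = (1,2)_7 → 1² + 2² = 1 + 4 = 5
5 = (5)_7 → 5² = 25
25 = (3,4)_7 → 3² + 4² = 9 + 16 = 25  — 25 repeats.
That took 3 steps.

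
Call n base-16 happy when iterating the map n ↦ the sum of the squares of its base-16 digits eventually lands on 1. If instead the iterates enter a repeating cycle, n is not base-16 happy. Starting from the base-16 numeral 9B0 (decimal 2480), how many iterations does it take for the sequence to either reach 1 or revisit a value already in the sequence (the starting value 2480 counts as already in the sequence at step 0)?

13

2480 = (9,11,0)_16 → 202
202 = (12,10)_16 → 244
244 = (15,4)_16 → 241
241 = (15,1)_16 → 226
226 = (14,2)_16 → 200
200 = (12,8)_16 → 208
208 = (13,0)_16 → 169
169 = (10,9)_16 → 181
181 = (11,5)_16 → 146
146 = (9,2)_16 → 85
85 = (5,5)_16 → 50
50 = (3,2)_16 → 13
13 = (13)_16 → 169  — 169 repeats.
That took 13 steps.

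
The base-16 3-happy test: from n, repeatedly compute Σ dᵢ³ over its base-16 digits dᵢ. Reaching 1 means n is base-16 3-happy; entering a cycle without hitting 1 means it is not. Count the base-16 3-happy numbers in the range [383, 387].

1

383: 383 → 3719 → 3599 → 6119 → 3431 → 2756 → 2792 → 4256 → 1001 → 3500 → 4925 → 2252 → 3968 → 3887 → 6758 → 1433 → 1583 → 3599  — not base-16 3-happy
384: 384 → 513 → 9 → 729 → 2934 → 1890 → 567 → 378 → 1344 → 189 → 3528 → 4437 → 252 → 5103 → 6147 → 540 → 1737 → 2673 → 1344  — not base-16 3-happy
385: 385 → 514 → 16 → 1  — base-16 3-happy
386: 386 → 521 → 737 → 2753 → 2729 → 2729  — not base-16 3-happy
387: 387 → 540 → 1737 → 2673 → 1344 → 189 → 3528 → 4437 → 252 → 5103 → 6147 → 540  — not base-16 3-happy
base-16 3-happy: 385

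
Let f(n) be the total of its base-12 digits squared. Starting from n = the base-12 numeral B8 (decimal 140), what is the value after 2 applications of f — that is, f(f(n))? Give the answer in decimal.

35

140 = (11,8)_12 → 11² + 8² = 121 + 64 = 185
185 = (1,3,5)_12 → 1² + 3² + 5² = 1 + 9 + 25 = 35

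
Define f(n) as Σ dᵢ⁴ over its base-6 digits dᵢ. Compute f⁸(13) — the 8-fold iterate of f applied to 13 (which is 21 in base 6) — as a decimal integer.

3

13 = (2,1)_6 → 17
17 = (2,5)_6 → 641
641 = (2,5,4,5)_6 → 1522
1522 = (1,1,0,1,4)_6 → 259
259 = (1,1,1,1)_6 → 4
4 = (4)_6 → 256
256 = (1,1,0,4)_6 → 258
258 = (1,1,1,0)_6 → 3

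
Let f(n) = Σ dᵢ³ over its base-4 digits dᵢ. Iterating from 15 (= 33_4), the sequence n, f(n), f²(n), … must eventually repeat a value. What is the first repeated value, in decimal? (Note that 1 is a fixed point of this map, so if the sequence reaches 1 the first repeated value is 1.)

9

15 = (3,3)_4 → 3³ + 3³ = 54
54 = (3,1,2)_4 → 3³ + 1³ + 2³ = 36
36 = (2,1,0)_4 → 2³ + 1³ + 0³ = 9
9 = (2,1)_4 → 2³ + 1³ = 9  — 9 already appeared earlier.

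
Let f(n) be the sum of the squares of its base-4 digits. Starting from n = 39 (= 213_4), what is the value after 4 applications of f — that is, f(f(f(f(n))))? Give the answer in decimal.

8

39 = (2,1,3)_4 → 2² + 1² + 3² = 14
14 = (3,2)_4 → 3² + 2² = 13
13 = (3,1)_4 → 3² + 1² = 10
10 = (2,2)_4 → 2² + 2² = 8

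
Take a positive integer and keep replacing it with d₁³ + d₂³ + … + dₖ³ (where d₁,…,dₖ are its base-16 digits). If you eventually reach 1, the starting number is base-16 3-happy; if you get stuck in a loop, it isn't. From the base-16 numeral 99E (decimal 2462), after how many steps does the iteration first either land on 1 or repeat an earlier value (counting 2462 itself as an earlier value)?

2462 = (9,9,14)_16 → 9³ + 9³ + 14³ = 729 + 729 + 2744 = 4202
4202 = (1,0,6,10)_16 → 1³ + 0³ + 6³ + 10³ = 1 + 0 + 216 + 1000 = 1217
1217 = (4,12,1)_16 → 4³ + 12³ + 1³ = 64 + 1728 + 1 = 1793
1793 = (7,0,1)_16 → 7³ + 0³ + 1³ = 343 + 0 + 1 = 344
344 = (1,5,8)_16 → 1³ + 5³ + 8³ = 1 + 125 + 512 = 638
638 = (2,7,14)_16 → 2³ + 7³ + 14³ = 8 + 343 + 2744 = 3095
3095 = (12,1,7)_16 → 12³ + 1³ + 7³ = 1728 + 1 + 343 = 2072
2072 = (8,1,8)_16 → 8³ + 1³ + 8³ = 512 + 1 + 512 = 1025
1025 = (4,0,1)_16 → 4³ + 0³ + 1³ = 64 + 0 + 1 = 65
65 = (4,1)_16 → 4³ + 1³ = 64 + 1 = 65  — 65 repeats.
That took 10 steps.

10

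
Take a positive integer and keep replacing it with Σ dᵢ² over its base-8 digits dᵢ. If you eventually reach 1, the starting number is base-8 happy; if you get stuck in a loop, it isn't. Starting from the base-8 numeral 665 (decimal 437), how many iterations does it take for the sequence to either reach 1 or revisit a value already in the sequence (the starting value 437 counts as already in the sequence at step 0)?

437 = (6,6,5)_8 → 6² + 6² + 5² = 36 + 36 + 25 = 97
97 = (1,4,1)_8 → 1² + 4² + 1² = 1 + 16 + 1 = 18
18 = (2,2)_8 → 2² + 2² = 4 + 4 = 8
8 = (1,0)_8 → 1² + 0² = 1 + 0 = 1  — reached 1.
That took 4 steps.

4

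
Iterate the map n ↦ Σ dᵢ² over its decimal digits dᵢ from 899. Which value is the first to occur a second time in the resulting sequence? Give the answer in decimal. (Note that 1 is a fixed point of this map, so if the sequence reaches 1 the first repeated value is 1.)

899 → 8² + 9² + 9² = 64 + 81 + 81 = 226
226 → 2² + 2² + 6² = 4 + 4 + 36 = 44
44 → 4² + 4² = 16 + 16 = 32
32 → 3² + 2² = 9 + 4 = 13
13 → 1² + 3² = 1 + 9 = 10
10 → 1² + 0² = 1 + 0 = 1  — reached the fixed point 1.
1 → 1, so 1 is the first repeated value.

1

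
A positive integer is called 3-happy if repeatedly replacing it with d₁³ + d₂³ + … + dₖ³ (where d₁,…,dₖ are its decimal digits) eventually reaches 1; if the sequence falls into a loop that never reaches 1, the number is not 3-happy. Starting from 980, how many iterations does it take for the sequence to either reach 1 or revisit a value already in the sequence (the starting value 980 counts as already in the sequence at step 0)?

4

980 → 9³ + 8³ + 0³ = 1241
1241 → 1³ + 2³ + 4³ + 1³ = 74
74 → 7³ + 4³ = 407
407 → 4³ + 0³ + 7³ = 407  — 407 repeats.
That took 4 steps.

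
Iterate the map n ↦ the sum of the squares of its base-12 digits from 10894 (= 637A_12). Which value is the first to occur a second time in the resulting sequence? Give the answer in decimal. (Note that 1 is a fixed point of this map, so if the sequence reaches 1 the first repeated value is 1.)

5

10894 = (6,3,7,10)_12 → 6² + 3² + 7² + 10² = 194
194 = (1,4,2)_12 → 1² + 4² + 2² = 21
21 = (1,9)_12 → 1² + 9² = 82
82 = (6,10)_12 → 6² + 10² = 136
136 = (11,4)_12 → 11² + 4² = 137
137 = (11,5)_12 → 11² + 5² = 146
146 = (1,0,2)_12 → 1² + 0² + 2² = 5
5 = (5)_12 → 5² = 25
25 = (2,1)_12 → 2² + 1² = 5  — 5 already appeared earlier.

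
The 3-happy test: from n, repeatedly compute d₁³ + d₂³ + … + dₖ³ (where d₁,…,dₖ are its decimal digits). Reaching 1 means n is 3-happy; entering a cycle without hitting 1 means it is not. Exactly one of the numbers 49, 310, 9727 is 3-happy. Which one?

49: 49 → 793 → 1099 → 1459 → 919 → 1459  — repeats 1459 (not 3-happy)
310: 310 → 28 → 520 → 133 → 55 → 250 → 133  — repeats 133 (not 3-happy)
9727: 9727 → 1423 → 100 → 1  — reaches 1 (3-happy)

9727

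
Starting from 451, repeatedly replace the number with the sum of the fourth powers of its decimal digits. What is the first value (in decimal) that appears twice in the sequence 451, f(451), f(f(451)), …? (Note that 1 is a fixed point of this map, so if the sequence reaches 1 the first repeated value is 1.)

451 → 4⁴ + 5⁴ + 1⁴ = 256 + 625 + 1 = 882
882 → 8⁴ + 8⁴ + 2⁴ = 4096 + 4096 + 16 = 8208
8208 → 8⁴ + 2⁴ + 0⁴ + 8⁴ = 4096 + 16 + 0 + 4096 = 8208  — 8208 already appeared earlier.

8208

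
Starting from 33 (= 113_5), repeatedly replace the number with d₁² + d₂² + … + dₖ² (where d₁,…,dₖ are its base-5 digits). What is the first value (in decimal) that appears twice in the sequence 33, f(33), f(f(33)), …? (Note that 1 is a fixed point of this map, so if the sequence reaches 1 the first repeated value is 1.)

33 = (1,1,3)_5 → 1² + 1² + 3² = 1 + 1 + 9 = 11
11 = (2,1)_5 → 2² + 1² = 4 + 1 = 5
5 = (1,0)_5 → 1² + 0² = 1 + 0 = 1  — reached the fixed point 1.
1 → 1, so 1 is the first repeated value.

1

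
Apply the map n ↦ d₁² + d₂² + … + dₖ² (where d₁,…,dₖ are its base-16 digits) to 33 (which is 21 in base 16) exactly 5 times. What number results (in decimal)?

33 = (2,1)_16 → 2² + 1² = 4 + 1 = 5
5 = (5)_16 → 5² = 25
25 = (1,9)_16 → 1² + 9² = 1 + 81 = 82
82 = (5,2)_16 → 5² + 2² = 25 + 4 = 29
29 = (1,13)_16 → 1² + 13² = 1 + 169 = 170

170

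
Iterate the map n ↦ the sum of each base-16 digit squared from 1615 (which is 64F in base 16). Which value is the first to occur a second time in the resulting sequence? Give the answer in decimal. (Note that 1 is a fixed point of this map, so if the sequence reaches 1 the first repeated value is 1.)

1

1615 = (6,4,15)_16 → 6² + 4² + 15² = 277
277 = (1,1,5)_16 → 1² + 1² + 5² = 27
27 = (1,11)_16 → 1² + 11² = 122
122 = (7,10)_16 → 7² + 10² = 149
149 = (9,5)_16 → 9² + 5² = 106
106 = (6,10)_16 → 6² + 10² = 136
136 = (8,8)_16 → 8² + 8² = 128
128 = (8,0)_16 → 8² + 0² = 64
64 = (4,0)_16 → 4² + 0² = 16
16 = (1,0)_16 → 1² + 0² = 1  — reached the fixed point 1.
1 → 1, so 1 is the first repeated value.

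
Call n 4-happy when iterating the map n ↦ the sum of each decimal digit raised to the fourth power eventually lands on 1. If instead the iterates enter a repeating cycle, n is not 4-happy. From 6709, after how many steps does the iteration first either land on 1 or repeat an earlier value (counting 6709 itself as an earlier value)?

6709 → 6⁴ + 7⁴ + 0⁴ + 9⁴ = 10258
10258 → 1⁴ + 0⁴ + 2⁴ + 5⁴ + 8⁴ = 4738
4738 → 4⁴ + 7⁴ + 3⁴ + 8⁴ = 6834
6834 → 6⁴ + 8⁴ + 3⁴ + 4⁴ = 5729
5729 → 5⁴ + 7⁴ + 2⁴ + 9⁴ = 9603
9603 → 9⁴ + 6⁴ + 0⁴ + 3⁴ = 7938
7938 → 7⁴ + 9⁴ + 3⁴ + 8⁴ = 13139
13139 → 1⁴ + 3⁴ + 1⁴ + 3⁴ + 9⁴ = 6725
6725 → 6⁴ + 7⁴ + 2⁴ + 5⁴ = 4338
4338 → 4⁴ + 3⁴ + 3⁴ + 8⁴ = 4514
4514 → 4⁴ + 5⁴ + 1⁴ + 4⁴ = 1138
1138 → 1⁴ + 1⁴ + 3⁴ + 8⁴ = 4179
4179 → 4⁴ + 1⁴ + 7⁴ + 9⁴ = 9219
9219 → 9⁴ + 2⁴ + 1⁴ + 9⁴ = 13139  — 13139 repeats.
That took 14 steps.

14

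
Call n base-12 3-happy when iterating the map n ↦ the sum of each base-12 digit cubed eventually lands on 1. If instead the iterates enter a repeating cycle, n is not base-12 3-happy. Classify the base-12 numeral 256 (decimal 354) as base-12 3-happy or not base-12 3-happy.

354 = (2,5,6)_12 → 349
349 = (2,5,1)_12 → 134
134 = (11,2)_12 → 1339
1339 = (9,3,7)_12 → 1099
1099 = (7,7,7)_12 → 1029
1029 = (7,1,9)_12 → 1073
1073 = (7,5,5)_12 → 593
593 = (4,1,5)_12 → 190
190 = (1,3,10)_12 → 1028
1028 = (7,1,8)_12 → 856
856 = (5,11,4)_12 → 1520
1520 = (10,6,8)_12 → 1728
1728 = (1,0,0,0)_12 → 1  — reached 1.

base-12 3-happy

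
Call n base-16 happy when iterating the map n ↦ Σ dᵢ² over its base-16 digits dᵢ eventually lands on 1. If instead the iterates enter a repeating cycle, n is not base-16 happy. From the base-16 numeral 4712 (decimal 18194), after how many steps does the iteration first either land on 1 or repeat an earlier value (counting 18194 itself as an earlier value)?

15

18194 = (4,7,1,2)_16 → 4² + 7² + 1² + 2² = 70
70 = (4,6)_16 → 4² + 6² = 52
52 = (3,4)_16 → 3² + 4² = 25
25 = (1,9)_16 → 1² + 9² = 82
82 = (5,2)_16 → 5² + 2² = 29
29 = (1,13)_16 → 1² + 13² = 170
170 = (10,10)_16 → 10² + 10² = 200
200 = (12,8)_16 → 12² + 8² = 208
208 = (13,0)_16 → 13² + 0² = 169
169 = (10,9)_16 → 10² + 9² = 181
181 = (11,5)_16 → 11² + 5² = 146
146 = (9,2)_16 → 9² + 2² = 85
85 = (5,5)_16 → 5² + 5² = 50
50 = (3,2)_16 → 3² + 2² = 13
13 = (13)_16 → 13² = 169  — 169 repeats.
That took 15 steps.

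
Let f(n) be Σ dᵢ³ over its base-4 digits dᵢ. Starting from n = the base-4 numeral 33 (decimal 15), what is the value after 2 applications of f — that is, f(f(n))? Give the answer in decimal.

36

15 = (3,3)_4 → 3³ + 3³ = 27 + 27 = 54
54 = (3,1,2)_4 → 3³ + 1³ + 2³ = 27 + 1 + 8 = 36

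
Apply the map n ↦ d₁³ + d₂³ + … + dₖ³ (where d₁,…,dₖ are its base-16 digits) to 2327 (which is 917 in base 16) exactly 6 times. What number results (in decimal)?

2327 = (9,1,7)_16 → 9³ + 1³ + 7³ = 729 + 1 + 343 = 1073
1073 = (4,3,1)_16 → 4³ + 3³ + 1³ = 64 + 27 + 1 = 92
92 = (5,12)_16 → 5³ + 12³ = 125 + 1728 = 1853
1853 = (7,3,13)_16 → 7³ + 3³ + 13³ = 343 + 27 + 2197 = 2567
2567 = (10,0,7)_16 → 10³ + 0³ + 7³ = 1000 + 0 + 343 = 1343
1343 = (5,3,15)_16 → 5³ + 3³ + 15³ = 125 + 27 + 3375 = 3527

3527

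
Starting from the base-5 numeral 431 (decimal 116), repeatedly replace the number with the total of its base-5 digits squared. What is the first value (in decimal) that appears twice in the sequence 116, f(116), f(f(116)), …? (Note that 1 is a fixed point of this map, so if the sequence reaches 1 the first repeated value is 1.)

4

116 = (4,3,1)_5 → 4² + 3² + 1² = 16 + 9 + 1 = 26
26 = (1,0,1)_5 → 1² + 0² + 1² = 1 + 0 + 1 = 2
2 = (2)_5 → 2² = 4
4 = (4)_5 → 4² = 16
16 = (3,1)_5 → 3² + 1² = 9 + 1 = 10
10 = (2,0)_5 → 2² + 0² = 4 + 0 = 4  — 4 already appeared earlier.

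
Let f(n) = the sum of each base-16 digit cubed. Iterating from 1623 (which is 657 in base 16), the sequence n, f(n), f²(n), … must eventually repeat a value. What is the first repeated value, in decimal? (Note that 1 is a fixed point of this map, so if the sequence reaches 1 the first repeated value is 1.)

1623 = (6,5,7)_16 → 6³ + 5³ + 7³ = 684
684 = (2,10,12)_16 → 2³ + 10³ + 12³ = 2736
2736 = (10,11,0)_16 → 10³ + 11³ + 0³ = 2331
2331 = (9,1,11)_16 → 9³ + 1³ + 11³ = 2061
2061 = (8,0,13)_16 → 8³ + 0³ + 13³ = 2709
2709 = (10,9,5)_16 → 10³ + 9³ + 5³ = 1854
1854 = (7,3,14)_16 → 7³ + 3³ + 14³ = 3114
3114 = (12,2,10)_16 → 12³ + 2³ + 10³ = 2736  — 2736 already appeared earlier.

2736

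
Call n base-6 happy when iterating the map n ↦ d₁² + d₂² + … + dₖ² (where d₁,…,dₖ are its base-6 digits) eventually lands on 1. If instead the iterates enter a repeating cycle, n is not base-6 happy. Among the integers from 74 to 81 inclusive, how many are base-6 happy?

74: 74 → 8 → 5 → 25 → 17 → 29 → 41 → 26 → 20 → 13 → 5  (repeats 5)
75: 75 → 13 → 5 → 25 → 17 → 29 → 41 → 26 → 20 → 13  (repeats 13)
76: 76 → 20 → 13 → 5 → 25 → 17 → 29 → 41 → 26 → 20  (repeats 20)
77: 77 → 29 → 41 → 26 → 20 → 13 → 5 → 25 → 17 → 29  (repeats 29)
78: 78 → 5 → 25 → 17 → 29 → 41 → 26 → 20 → 13 → 5  (repeats 5)
79: 79 → 6 → 1  (reaches 1)
80: 80 → 9 → 10 → 17 → 29 → 41 → 26 → 20 → 13 → 5 → 25 → 17  (repeats 17)
81: 81 → 14 → 8 → 5 → 25 → 17 → 29 → 41 → 26 → 20 → 13 → 5  (repeats 5)
base-6 happy: 79

1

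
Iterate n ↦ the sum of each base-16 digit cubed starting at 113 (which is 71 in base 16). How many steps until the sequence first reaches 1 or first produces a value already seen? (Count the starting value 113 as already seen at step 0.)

7

113 = (7,1)_16 → 344
344 = (1,5,8)_16 → 638
638 = (2,7,14)_16 → 3095
3095 = (12,1,7)_16 → 2072
2072 = (8,1,8)_16 → 1025
1025 = (4,0,1)_16 → 65
65 = (4,1)_16 → 65  — 65 repeats.
That took 7 steps.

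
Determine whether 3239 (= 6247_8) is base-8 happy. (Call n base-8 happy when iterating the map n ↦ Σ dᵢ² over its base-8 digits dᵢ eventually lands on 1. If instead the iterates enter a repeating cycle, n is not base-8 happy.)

3239 = (6,2,4,7)_8 → 6² + 2² + 4² + 7² = 36 + 4 + 16 + 49 = 105
105 = (1,5,1)_8 → 1² + 5² + 1² = 1 + 25 + 1 = 27
27 = (3,3)_8 → 3² + 3² = 9 + 9 = 18
18 = (2,2)_8 → 2² + 2² = 4 + 4 = 8
8 = (1,0)_8 → 1² + 0² = 1 + 0 = 1  — reached 1.

base-8 happy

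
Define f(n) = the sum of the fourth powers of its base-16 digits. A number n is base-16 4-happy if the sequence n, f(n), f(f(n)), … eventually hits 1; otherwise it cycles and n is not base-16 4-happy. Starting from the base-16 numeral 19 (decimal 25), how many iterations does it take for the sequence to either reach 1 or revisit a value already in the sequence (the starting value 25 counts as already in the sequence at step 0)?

25 = (1,9)_16 → 1⁴ + 9⁴ = 1 + 6561 = 6562
6562 = (1,9,10,2)_16 → 1⁴ + 9⁴ + 10⁴ + 2⁴ = 1 + 6561 + 10000 + 16 = 16578
16578 = (4,0,12,2)_16 → 4⁴ + 0⁴ + 12⁴ + 2⁴ = 256 + 0 + 20736 + 16 = 21008
21008 = (5,2,1,0)_16 → 5⁴ + 2⁴ + 1⁴ + 0⁴ = 625 + 16 + 1 + 0 = 642
642 = (2,8,2)_16 → 2⁴ + 8⁴ + 2⁴ = 16 + 4096 + 16 = 4128
4128 = (1,0,2,0)_16 → 1⁴ + 0⁴ + 2⁴ + 0⁴ = 1 + 0 + 16 + 0 = 17
17 = (1,1)_16 → 1⁴ + 1⁴ = 1 + 1 = 2
2 = (2)_16 → 2⁴ = 16
16 = (1,0)_16 → 1⁴ + 0⁴ = 1 + 0 = 1  — reached 1.
That took 9 steps.

9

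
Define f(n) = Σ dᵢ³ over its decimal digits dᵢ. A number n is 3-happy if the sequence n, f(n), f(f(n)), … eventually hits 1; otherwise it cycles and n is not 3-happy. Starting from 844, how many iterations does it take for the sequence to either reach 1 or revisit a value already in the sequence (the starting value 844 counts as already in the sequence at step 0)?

844 → 640
640 → 280
280 → 520
520 → 133
133 → 55
55 → 250
250 → 133  — 133 repeats.
That took 7 steps.

7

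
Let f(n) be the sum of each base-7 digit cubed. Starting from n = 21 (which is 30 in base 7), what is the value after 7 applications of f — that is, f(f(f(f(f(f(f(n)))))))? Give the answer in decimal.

9

21 = (3,0)_7 → 3³ + 0³ = 27
27 = (3,6)_7 → 3³ + 6³ = 243
243 = (4,6,5)_7 → 4³ + 6³ + 5³ = 405
405 = (1,1,1,6)_7 → 1³ + 1³ + 1³ + 6³ = 219
219 = (4,3,2)_7 → 4³ + 3³ + 2³ = 99
99 = (2,0,1)_7 → 2³ + 0³ + 1³ = 9
9 = (1,2)_7 → 1³ + 2³ = 9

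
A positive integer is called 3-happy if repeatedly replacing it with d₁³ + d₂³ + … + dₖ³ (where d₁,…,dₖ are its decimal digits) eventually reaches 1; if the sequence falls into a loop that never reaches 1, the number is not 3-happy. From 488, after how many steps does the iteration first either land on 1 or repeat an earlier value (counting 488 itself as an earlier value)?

8

488 → 4³ + 8³ + 8³ = 64 + 512 + 512 = 1088
1088 → 1³ + 0³ + 8³ + 8³ = 1 + 0 + 512 + 512 = 1025
1025 → 1³ + 0³ + 2³ + 5³ = 1 + 0 + 8 + 125 = 134
134 → 1³ + 3³ + 4³ = 1 + 27 + 64 = 92
92 → 9³ + 2³ = 729 + 8 = 737
737 → 7³ + 3³ + 7³ = 343 + 27 + 343 = 713
713 → 7³ + 1³ + 3³ = 343 + 1 + 27 = 371
371 → 3³ + 7³ + 1³ = 27 + 343 + 1 = 371  — 371 repeats.
That took 8 steps.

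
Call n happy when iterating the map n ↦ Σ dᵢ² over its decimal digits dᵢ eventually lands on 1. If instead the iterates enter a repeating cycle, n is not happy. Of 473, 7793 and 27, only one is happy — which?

7793

473: 473 → 74 → 65 → 61 → 37 → 58 → 89 → 145 → 42 → 20 → 4 → 16 → 37  — repeats 37 (not happy)
7793: 7793 → 188 → 129 → 86 → 100 → 1  — reaches 1 (happy)
27: 27 → 53 → 34 → 25 → 29 → 85 → 89 → 145 → 42 → 20 → 4 → 16 → 37 → 58 → 89  — repeats 89 (not happy)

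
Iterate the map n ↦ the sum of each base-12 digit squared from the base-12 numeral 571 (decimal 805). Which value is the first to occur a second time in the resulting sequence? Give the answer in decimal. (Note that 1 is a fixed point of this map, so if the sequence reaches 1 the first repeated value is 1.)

50

805 = (5,7,1)_12 → 5² + 7² + 1² = 75
75 = (6,3)_12 → 6² + 3² = 45
45 = (3,9)_12 → 3² + 9² = 90
90 = (7,6)_12 → 7² + 6² = 85
85 = (7,1)_12 → 7² + 1² = 50
50 = (4,2)_12 → 4² + 2² = 20
20 = (1,8)_12 → 1² + 8² = 65
65 = (5,5)_12 → 5² + 5² = 50  — 50 already appeared earlier.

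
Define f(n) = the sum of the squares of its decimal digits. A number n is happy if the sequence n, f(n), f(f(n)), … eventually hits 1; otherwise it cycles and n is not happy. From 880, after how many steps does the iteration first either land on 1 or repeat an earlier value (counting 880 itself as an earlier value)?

15

880 → 8² + 8² + 0² = 64 + 64 + 0 = 128
128 → 1² + 2² + 8² = 1 + 4 + 64 = 69
69 → 6² + 9² = 36 + 81 = 117
117 → 1² + 1² + 7² = 1 + 1 + 49 = 51
51 → 5² + 1² = 25 + 1 = 26
26 → 2² + 6² = 4 + 36 = 40
40 → 4² + 0² = 16 + 0 = 16
16 → 1² + 6² = 1 + 36 = 37
37 → 3² + 7² = 9 + 49 = 58
58 → 5² + 8² = 25 + 64 = 89
89 → 8² + 9² = 64 + 81 = 145
145 → 1² + 4² + 5² = 1 + 16 + 25 = 42
42 → 4² + 2² = 16 + 4 = 20
20 → 2² + 0² = 4 + 0 = 4
4 → 4² = 16  — 16 repeats.
That took 15 steps.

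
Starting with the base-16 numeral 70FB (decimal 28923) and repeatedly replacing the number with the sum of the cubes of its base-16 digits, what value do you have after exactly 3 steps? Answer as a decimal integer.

1032

28923 = (7,0,15,11)_16 → 5049
5049 = (1,3,11,9)_16 → 2088
2088 = (8,2,8)_16 → 1032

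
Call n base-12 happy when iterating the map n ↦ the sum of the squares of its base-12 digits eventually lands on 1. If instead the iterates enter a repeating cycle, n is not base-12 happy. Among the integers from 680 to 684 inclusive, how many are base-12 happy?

680: 680 → 144 → 1  — base-12 happy
681: 681 → 161 → 27 → 13 → 2 → 4 → 16 → 17 → 26 → 8 → 64 → 41 → 34 → 104 → 128 → 164 → 66 → 61 → 26  — not base-12 happy
682: 682 → 180 → 10 → 100 → 80 → 100  — not base-12 happy
683: 683 → 201 → 98 → 68 → 89 → 74 → 40 → 25 → 5 → 25  — not base-12 happy
684: 684 → 97 → 65 → 50 → 20 → 65  — not base-12 happy
base-12 happy: 680

1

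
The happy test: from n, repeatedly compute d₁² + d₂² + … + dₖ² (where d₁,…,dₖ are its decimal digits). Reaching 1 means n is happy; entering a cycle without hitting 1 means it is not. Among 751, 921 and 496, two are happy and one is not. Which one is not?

751: 751 → 75 → 74 → 65 → 61 → 37 → 58 → 89 → 145 → 42 → 20 → 4 → 16 → 37  — repeats 37 (not happy)
921: 921 → 86 → 100 → 1  — reaches 1 (happy)
496: 496 → 133 → 19 → 82 → 68 → 100 → 1  — reaches 1 (happy)

751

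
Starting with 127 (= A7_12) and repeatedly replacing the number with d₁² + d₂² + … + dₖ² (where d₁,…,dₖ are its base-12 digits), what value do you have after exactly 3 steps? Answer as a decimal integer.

8

127 = (10,7)_12 → 10² + 7² = 149
149 = (1,0,5)_12 → 1² + 0² + 5² = 26
26 = (2,2)_12 → 2² + 2² = 8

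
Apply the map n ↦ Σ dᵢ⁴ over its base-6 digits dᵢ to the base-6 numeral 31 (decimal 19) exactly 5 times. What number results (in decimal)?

19 = (3,1)_6 → 3⁴ + 1⁴ = 82
82 = (2,1,4)_6 → 2⁴ + 1⁴ + 4⁴ = 273
273 = (1,1,3,3)_6 → 1⁴ + 1⁴ + 3⁴ + 3⁴ = 164
164 = (4,3,2)_6 → 4⁴ + 3⁴ + 2⁴ = 353
353 = (1,3,4,5)_6 → 1⁴ + 3⁴ + 4⁴ + 5⁴ = 963

963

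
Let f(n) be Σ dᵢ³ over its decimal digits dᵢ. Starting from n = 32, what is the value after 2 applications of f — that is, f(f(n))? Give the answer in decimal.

152

32 → 3³ + 2³ = 35
35 → 3³ + 5³ = 152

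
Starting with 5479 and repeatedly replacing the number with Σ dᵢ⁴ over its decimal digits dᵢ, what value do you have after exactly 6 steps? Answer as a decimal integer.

5479 → 5⁴ + 4⁴ + 7⁴ + 9⁴ = 9843
9843 → 9⁴ + 8⁴ + 4⁴ + 3⁴ = 10994
10994 → 1⁴ + 0⁴ + 9⁴ + 9⁴ + 4⁴ = 13379
13379 → 1⁴ + 3⁴ + 3⁴ + 7⁴ + 9⁴ = 9125
9125 → 9⁴ + 1⁴ + 2⁴ + 5⁴ = 7203
7203 → 7⁴ + 2⁴ + 0⁴ + 3⁴ = 2498

2498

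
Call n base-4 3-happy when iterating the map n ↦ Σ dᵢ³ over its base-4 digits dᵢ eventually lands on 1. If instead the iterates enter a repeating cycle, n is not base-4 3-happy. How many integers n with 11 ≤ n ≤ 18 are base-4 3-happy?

1

11: 11 → 35 → 35  — not base-4 3-happy
12: 12 → 27 → 36 → 9 → 9  — not base-4 3-happy
13: 13 → 28 → 28  — not base-4 3-happy
14: 14 → 35 → 35  — not base-4 3-happy
15: 15 → 54 → 36 → 9 → 9  — not base-4 3-happy
16: 16 → 1  — base-4 3-happy
17: 17 → 2 → 8 → 8  — not base-4 3-happy
18: 18 → 9 → 9  — not base-4 3-happy
base-4 3-happy: 16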